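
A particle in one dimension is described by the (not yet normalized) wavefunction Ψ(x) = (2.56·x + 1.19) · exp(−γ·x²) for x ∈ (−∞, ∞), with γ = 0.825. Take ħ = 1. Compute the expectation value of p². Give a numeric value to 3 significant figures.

1.79

p² Ψ = −ħ² d²Ψ/dx²; ⟨p²⟩ = −ħ² ∫ Ψ*·Ψ'' dx / ∫|Ψ|² dx.
Expand each integrand as polynomial × e^(−2γx²) and use ∫x^(2j)·e^(−2γx²) dx = (2j−1)!!/(4γ)^j · √(π/(2γ)), odd powers → 0; here √(π/(2γ)) = 1.3799. Differentiate with the product rule, d/dx e^(−γx²) = −2γx·e^(−γx²).
State is unnormalized: ∫|Ψ|² dx = 4.6943, and ∫Ψ*·(−ħ² Ψ'') dx = 8.3943, so ⟨p²⟩ = 8.3943 / 4.6943.
⟨p²⟩ = 1.7882.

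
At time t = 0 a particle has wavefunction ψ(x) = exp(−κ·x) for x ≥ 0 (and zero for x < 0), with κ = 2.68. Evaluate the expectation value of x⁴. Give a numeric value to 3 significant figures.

⟨x⁴⟩ = ∫ x⁴·|ψ|² dx / ∫|ψ|² dx (integrals over the domain).
Every integrand reduces to terms xʲ·e^(−2κx) on [0, ∞); use ∫₀^∞ xʲ·e^(−2κx) dx = j!/(2κ)^(j+1).
State is unnormalized: ∫|ψ|² dx = 0.18657, and ∫ψ*·x⁴·ψ dx = 0.0054248, so ⟨x⁴⟩ = 0.0054248 / 0.18657.
⟨x⁴⟩ = 0.029077.

0.0291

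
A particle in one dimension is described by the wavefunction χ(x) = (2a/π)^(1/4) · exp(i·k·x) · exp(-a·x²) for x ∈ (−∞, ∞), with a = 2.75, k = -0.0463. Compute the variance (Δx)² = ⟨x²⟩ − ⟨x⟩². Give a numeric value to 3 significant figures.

Compute ⟨x⟩ and ⟨x²⟩ separately, then (Δx)² = ⟨x²⟩ − ⟨x⟩².
Gaussian moments: ∫x^(2j)·e^(−2ax²) dx = (2j−1)!!/(4a)^j · √(π/(2a)), odd powers integrate to 0; here √(π/(2a)) = 0.75578.
⟨x⟩ = 0.0000 and ⟨x²⟩ = 0.090909.
(Δx)² = 0.090909 − (0.0000)² = 0.090909.

0.0909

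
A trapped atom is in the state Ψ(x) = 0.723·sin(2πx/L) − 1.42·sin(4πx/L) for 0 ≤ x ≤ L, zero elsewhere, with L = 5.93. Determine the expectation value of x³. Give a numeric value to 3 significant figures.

⟨x³⟩ = ∫ x³·|Ψ|² dx / ∫|Ψ|² dx (integrals over the domain).
On 0 ≤ x ≤ L (j ≠ l): ∫sin²(jπx/L) dx = L/2, ∫sin(jπx/L)·sin(lπx/L) dx = 0; diagonal moments ∫x·sin²(jπx/L) dx = L²/4, ∫x²·sin²(jπx/L) dx = L³·(1/6 − 1/(4j²π²)); cross terms ∫x·sin(jπx/L)·sin(lπx/L) dx = 0 for j + l even and −4jlL²/(π²(j² − l²)²) for j + l odd, ∫x²·sin(jπx/L)·sin(lπx/L) dx = (−1)^(j+l)·4jlL³/(π²(j² − l²)²); higher powers the same way via product-to-sum and parts.
State is unnormalized: ∫|Ψ|² dx = 7.5285, and ∫Ψ*·x³·Ψ dx = 294.66, so ⟨x³⟩ = 294.66 / 7.5285.
⟨x³⟩ = 39.139.

39.1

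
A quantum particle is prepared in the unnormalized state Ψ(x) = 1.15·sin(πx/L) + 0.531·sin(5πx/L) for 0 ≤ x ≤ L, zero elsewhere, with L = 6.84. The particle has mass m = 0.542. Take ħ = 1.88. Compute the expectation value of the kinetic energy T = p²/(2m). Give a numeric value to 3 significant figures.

T = −(ħ²/2m) d²/dx², so ⟨T⟩ = −(ħ²/2m) ∫ Ψ*·Ψ'' dx / ∫|Ψ|² dx; with m = 0.542.
d²/dx² sin(jπx/L) = −(jπ/L)²·sin(jπx/L); on 0 ≤ x ≤ L, ∫sin²(jπx/L) dx = L/2 and ∫sin(jπx/L)·sin(lπx/L) dx = 0 for j ≠ l, so only diagonal terms survive in ∫|Ψ|² and ∫Ψ·Ψ″; ∫Ψ·Ψ′ dx = [Ψ²/2] between the walls = 0.
State is unnormalized: ∫|Ψ|² dx = 5.4873, and ∫Ψ*·(−ħ²/2m · Ψ'') dx = 19.693, so ⟨T⟩ = 19.693 / 5.4873.
⟨T⟩ = 3.5888.

3.59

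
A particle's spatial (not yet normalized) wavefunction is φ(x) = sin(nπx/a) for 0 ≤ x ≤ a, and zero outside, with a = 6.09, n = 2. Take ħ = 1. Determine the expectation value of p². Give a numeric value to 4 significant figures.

1.064

p² φ = −ħ² d²φ/dx²; ⟨p²⟩ = −ħ² ∫ φ*·φ'' dx / ∫|φ|² dx.
d/dx sin(nπx/a) = (nπ/a)·cos(nπx/a) and d²/dx² sin(nπx/a) = −(nπ/a)²·sin(nπx/a); on 0 ≤ x ≤ a, ∫sin²(nπx/a) dx = a/2 and ∫sin(nπx/a)·cos(nπx/a) dx = 0.
State is unnormalized: ∫|φ|² dx = 3.0450, and ∫φ*·(−ħ² φ'') dx = 3.2412, so ⟨p²⟩ = 3.2412 / 3.0450.
⟨p²⟩ = 1.0644.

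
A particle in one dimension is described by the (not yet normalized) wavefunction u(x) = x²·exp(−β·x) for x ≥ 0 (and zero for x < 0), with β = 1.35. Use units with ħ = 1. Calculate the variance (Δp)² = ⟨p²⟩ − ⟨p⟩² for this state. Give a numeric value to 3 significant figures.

0.608

Compute ⟨p⟩ and ⟨p²⟩ separately; (Δp)² = ⟨p²⟩ − ⟨p⟩².
Differentiate x²·exp(−β·x) with the product rule; every integrand then reduces to terms xʲ·e^(−2βx) on [0, ∞), with ∫₀^∞ xʲ·e^(−2βx) dx = j!/(2β)^(j+1).
Normalization: ∫|u|² dx = 0.16726.
⟨p⟩ = 0.0000 and ⟨p²⟩ = 0.60750.
(Δp)² = 0.60750 − (0.0000)² = 0.60750.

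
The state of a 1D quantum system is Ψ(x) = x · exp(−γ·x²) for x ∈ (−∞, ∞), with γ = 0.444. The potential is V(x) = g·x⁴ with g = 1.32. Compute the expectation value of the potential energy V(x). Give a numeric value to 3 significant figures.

6.28

⟨V⟩ = ∫ V(x)·|Ψ|² dx / ∫|Ψ|² dx.
Expand each integrand as polynomial × e^(−2γx²) and use ∫x^(2j)·e^(−2γx²) dx = (2j−1)!!/(4γ)^j · √(π/(2γ)), odd powers → 0; here √(π/(2γ)) = 1.8809.
State is unnormalized: ∫|Ψ|² dx = 1.0591, and ∫Ψ*·V(x)·Ψ dx = 6.6482, so ⟨V⟩ = 6.6482 / 1.0591.
⟨V⟩ = 6.2774.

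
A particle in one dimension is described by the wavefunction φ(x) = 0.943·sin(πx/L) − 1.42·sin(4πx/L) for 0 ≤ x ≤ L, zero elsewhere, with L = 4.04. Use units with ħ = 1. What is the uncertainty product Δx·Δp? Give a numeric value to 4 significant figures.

Δx = √(⟨x²⟩−⟨x⟩²), Δp = √(⟨p²⟩−⟨p⟩²).
On 0 ≤ x ≤ L (j ≠ l): ∫sin²(jπx/L) dx = L/2, ∫sin(jπx/L)·sin(lπx/L) dx = 0; diagonal moments ∫x·sin²(jπx/L) dx = L²/4, ∫x²·sin²(jπx/L) dx = L³·(1/6 − 1/(4j²π²)); cross terms ∫x·sin(jπx/L)·sin(lπx/L) dx = 0 for j + l even and −4jlL²/(π²(j² − l²)²) for j + l odd, ∫x²·sin(jπx/L)·sin(lπx/L) dx = (−1)^(j+l)·4jlL³/(π²(j² − l²)²); higher powers the same way via product-to-sum and parts. d²/dx² sin(jπx/L) = −(jπ/L)²·sin(jπx/L); on 0 ≤ x ≤ L, ∫sin²(jπx/L) dx = L/2 and ∫sin(jπx/L)·sin(lπx/L) dx = 0 for j ≠ l, so only diagonal terms survive in ∫|φ|² and ∫φ·φ″; ∫φ·φ′ dx = [φ²/2] between the walls = 0.
Normalization: ∫|φ|² dx = 5.8694.
⟨x⟩ = 2.0737, ⟨x²⟩ = 5.3684 ⇒ Δx = 1.0336.
⟨p⟩ = 0.0000, ⟨p²⟩ = 6.8992 ⇒ Δp = 2.6266.
Δx·Δp = 2.7149.

2.715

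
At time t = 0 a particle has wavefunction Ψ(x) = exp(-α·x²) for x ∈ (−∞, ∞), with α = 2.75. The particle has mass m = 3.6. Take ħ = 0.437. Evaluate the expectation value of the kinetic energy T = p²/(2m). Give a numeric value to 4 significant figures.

0.07294

T = −(ħ²/2m) d²/dx², so ⟨T⟩ = −(ħ²/2m) ∫ Ψ*·Ψ'' dx / ∫|Ψ|² dx; with m = 3.6.
Gaussian moments: ∫x^(2j)·e^(−2αx²) dx = (2j−1)!!/(4α)^j · √(π/(2α)), odd powers integrate to 0; here √(π/(2α)) = 0.75578. Derivatives: d/dx e^(−αx²) = −2αx·e^(−αx²), d²/dx² e^(−αx²) = (4α²x² − 2α)·e^(−αx²).
State is unnormalized: ∫|Ψ|² dx = 0.75578, and ∫Ψ*·(−ħ²/2m · Ψ'') dx = 0.055126, so ⟨T⟩ = 0.055126 / 0.75578.
⟨T⟩ = 0.072940.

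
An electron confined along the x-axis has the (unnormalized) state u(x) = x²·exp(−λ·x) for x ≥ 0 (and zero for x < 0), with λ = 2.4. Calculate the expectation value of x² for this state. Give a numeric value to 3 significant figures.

1.30

⟨x²⟩ = ∫ x²·|u|² dx / ∫|u|² dx (integrals over the domain).
Every integrand reduces to terms xʲ·e^(−2λx) on [0, ∞); use ∫₀^∞ xʲ·e^(−2λx) dx = j!/(2λ)^(j+1).
State is unnormalized: ∫|u|² dx = 0.0094190, and ∫u*·x²·u dx = 0.012264, so ⟨x²⟩ = 0.012264 / 0.0094190.
⟨x²⟩ = 1.3021.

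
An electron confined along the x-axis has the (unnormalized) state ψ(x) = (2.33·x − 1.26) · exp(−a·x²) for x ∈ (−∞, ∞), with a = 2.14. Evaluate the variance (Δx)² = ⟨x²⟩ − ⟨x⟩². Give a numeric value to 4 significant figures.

Compute ⟨x⟩ and ⟨x²⟩ separately, then (Δx)² = ⟨x²⟩ − ⟨x⟩².
Expand each integrand as polynomial × e^(−2ax²) and use ∫x^(2j)·e^(−2ax²) dx = (2j−1)!!/(4a)^j · √(π/(2a)), odd powers → 0; here √(π/(2a)) = 0.85675.
Normalization: ∫|ψ|² dx = 1.9035.
⟨x⟩ = -0.30873 and ⟨x²⟩ = 0.18352.
(Δx)² = 0.18352 − (-0.30873)² = 0.088204.

0.08820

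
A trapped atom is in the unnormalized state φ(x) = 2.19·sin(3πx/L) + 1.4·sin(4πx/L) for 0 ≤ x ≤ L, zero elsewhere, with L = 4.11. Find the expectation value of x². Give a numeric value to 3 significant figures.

⟨x²⟩ = ∫ x²·|φ|² dx / ∫|φ|² dx (integrals over the domain).
On 0 ≤ x ≤ L (j ≠ l): ∫sin²(jπx/L) dx = L/2, ∫sin(jπx/L)·sin(lπx/L) dx = 0; diagonal moments ∫x·sin²(jπx/L) dx = L²/4, ∫x²·sin²(jπx/L) dx = L³·(1/6 − 1/(4j²π²)); cross terms ∫x·sin(jπx/L)·sin(lπx/L) dx = 0 for j + l even and −4jlL²/(π²(j² − l²)²) for j + l odd, ∫x²·sin(jπx/L)·sin(lπx/L) dx = (−1)^(j+l)·4jlL³/(π²(j² − l²)²); higher powers the same way via product-to-sum and parts.
State is unnormalized: ∫|φ|² dx = 13.884, and ∫φ*·x²·φ dx = 34.768, so ⟨x²⟩ = 34.768 / 13.884.
⟨x²⟩ = 2.5042.

2.50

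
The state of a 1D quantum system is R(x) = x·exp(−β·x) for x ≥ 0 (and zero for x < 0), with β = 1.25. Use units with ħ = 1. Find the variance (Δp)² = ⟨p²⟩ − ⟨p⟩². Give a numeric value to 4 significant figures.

1.563

Compute ⟨p⟩ and ⟨p²⟩ separately; (Δp)² = ⟨p²⟩ − ⟨p⟩².
Differentiate x·exp(−β·x) with the product rule; every integrand then reduces to terms xʲ·e^(−2βx) on [0, ∞), with ∫₀^∞ xʲ·e^(−2βx) dx = j!/(2β)^(j+1).
Normalization: ∫|R|² dx = 0.12800.
⟨p⟩ = 0.0000 and ⟨p²⟩ = 1.5625.
(Δp)² = 1.5625 − (0.0000)² = 1.5625.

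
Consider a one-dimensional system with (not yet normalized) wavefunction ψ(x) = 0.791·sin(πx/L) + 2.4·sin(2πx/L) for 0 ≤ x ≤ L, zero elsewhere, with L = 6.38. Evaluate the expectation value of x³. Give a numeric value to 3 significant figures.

⟨x³⟩ = ∫ x³·|ψ|² dx / ∫|ψ|² dx (integrals over the domain).
On 0 ≤ x ≤ L (j ≠ l): ∫sin²(jπx/L) dx = L/2, ∫sin(jπx/L)·sin(lπx/L) dx = 0; diagonal moments ∫x·sin²(jπx/L) dx = L²/4, ∫x²·sin²(jπx/L) dx = L³·(1/6 − 1/(4j²π²)); cross terms ∫x·sin(jπx/L)·sin(lπx/L) dx = 0 for j + l even and −4jlL²/(π²(j² − l²)²) for j + l odd, ∫x²·sin(jπx/L)·sin(lπx/L) dx = (−1)^(j+l)·4jlL³/(π²(j² − l²)²); higher powers the same way via product-to-sum and parts.
State is unnormalized: ∫|ψ|² dx = 20.370, and ∫ψ*·x³·ψ dx = 725.33, so ⟨x³⟩ = 725.33 / 20.370.
⟨x³⟩ = 35.607.

35.6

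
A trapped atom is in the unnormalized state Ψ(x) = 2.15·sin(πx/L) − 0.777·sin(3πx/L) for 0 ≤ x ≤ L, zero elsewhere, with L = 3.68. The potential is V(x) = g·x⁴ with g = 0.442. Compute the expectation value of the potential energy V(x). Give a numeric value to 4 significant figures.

⟨V⟩ = ∫ V(x)·|Ψ|² dx / ∫|Ψ|² dx.
On 0 ≤ x ≤ L (j ≠ l): ∫sin²(jπx/L) dx = L/2, ∫sin(jπx/L)·sin(lπx/L) dx = 0; diagonal moments ∫x·sin²(jπx/L) dx = L²/4, ∫x²·sin²(jπx/L) dx = L³·(1/6 − 1/(4j²π²)); cross terms ∫x·sin(jπx/L)·sin(lπx/L) dx = 0 for j + l even and −4jlL²/(π²(j² − l²)²) for j + l odd, ∫x²·sin(jπx/L)·sin(lπx/L) dx = (−1)^(j+l)·4jlL³/(π²(j² − l²)²); higher powers the same way via product-to-sum and parts.
State is unnormalized: ∫|Ψ|² dx = 9.6163, and ∫Ψ*·V(x)·Ψ dx = 64.990, so ⟨V⟩ = 64.990 / 9.6163.
⟨V⟩ = 6.7584.

6.758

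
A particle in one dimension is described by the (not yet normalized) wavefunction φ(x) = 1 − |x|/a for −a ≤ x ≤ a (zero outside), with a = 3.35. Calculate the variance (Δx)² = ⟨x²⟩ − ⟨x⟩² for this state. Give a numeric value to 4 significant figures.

1.122

Compute ⟨x⟩ and ⟨x²⟩ separately, then (Δx)² = ⟨x²⟩ − ⟨x⟩².
φ is even, so ∫ over [−a, a] = 2∫₀ᵃ with φ = 1 − x/a there: ∫₀ᵃ (1 − x/a)² dx = a/3, ∫₀ᵃ x²(1 − x/a)² dx = a³/30, ∫₀ᵃ x⁴(1 − x/a)² dx = a⁵/105.
Normalization: ∫|φ|² dx = 2.2333.
⟨x⟩ = 0.0000 and ⟨x²⟩ = 1.1223.
(Δx)² = 1.1223 − (0.0000)² = 1.1223.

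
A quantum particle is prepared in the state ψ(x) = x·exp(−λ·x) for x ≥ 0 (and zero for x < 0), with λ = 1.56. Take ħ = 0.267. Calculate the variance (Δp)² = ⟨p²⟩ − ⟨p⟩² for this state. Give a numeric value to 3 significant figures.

Compute ⟨p⟩ and ⟨p²⟩ separately; (Δp)² = ⟨p²⟩ − ⟨p⟩².
Differentiate x·exp(−λ·x) with the product rule; every integrand then reduces to terms xʲ·e^(−2λx) on [0, ∞), with ∫₀^∞ xʲ·e^(−2λx) dx = j!/(2λ)^(j+1).
Normalization: ∫|ψ|² dx = 0.065852.
⟨p⟩ = 0.0000 and ⟨p²⟩ = 0.17349.
(Δp)² = 0.17349 − (0.0000)² = 0.17349.

0.173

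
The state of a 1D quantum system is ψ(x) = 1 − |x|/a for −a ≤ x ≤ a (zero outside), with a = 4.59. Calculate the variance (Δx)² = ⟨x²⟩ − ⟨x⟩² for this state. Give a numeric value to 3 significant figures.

Compute ⟨x⟩ and ⟨x²⟩ separately, then (Δx)² = ⟨x²⟩ − ⟨x⟩².
ψ is even, so ∫ over [−a, a] = 2∫₀ᵃ with ψ = 1 − x/a there: ∫₀ᵃ (1 − x/a)² dx = a/3, ∫₀ᵃ x²(1 − x/a)² dx = a³/30, ∫₀ᵃ x⁴(1 − x/a)² dx = a⁵/105.
Normalization: ∫|ψ|² dx = 3.0600.
⟨x⟩ = 0.0000 and ⟨x²⟩ = 2.1068.
(Δx)² = 2.1068 − (0.0000)² = 2.1068.

2.11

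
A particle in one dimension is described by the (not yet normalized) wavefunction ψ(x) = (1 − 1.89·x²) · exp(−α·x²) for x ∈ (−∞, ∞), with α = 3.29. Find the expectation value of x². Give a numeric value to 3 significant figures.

0.0439

⟨x²⟩ = ∫ x²·|ψ|² dx / ∫|ψ|² dx (integrals over the domain).
Expand each integrand as polynomial × e^(−2αx²) and use ∫x^(2j)·e^(−2αx²) dx = (2j−1)!!/(4α)^j · √(π/(2α)), odd powers → 0; here √(π/(2α)) = 0.69097.
State is unnormalized: ∫|ψ|² dx = 0.53526, and ∫ψ*·x²·ψ dx = 0.023506, so ⟨x²⟩ = 0.023506 / 0.53526.
⟨x²⟩ = 0.043915.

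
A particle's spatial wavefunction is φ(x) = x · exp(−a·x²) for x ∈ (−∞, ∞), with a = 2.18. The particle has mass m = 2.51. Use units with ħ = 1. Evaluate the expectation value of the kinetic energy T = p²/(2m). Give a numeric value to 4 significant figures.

1.303

T = −(ħ²/2m) d²/dx², so ⟨T⟩ = −(ħ²/2m) ∫ φ*·φ'' dx / ∫|φ|² dx; with m = 2.51.
Expand each integrand as polynomial × e^(−2ax²) and use ∫x^(2j)·e^(−2ax²) dx = (2j−1)!!/(4a)^j · √(π/(2a)), odd powers → 0; here √(π/(2a)) = 0.84885. Differentiate with the product rule, d/dx e^(−ax²) = −2ax·e^(−ax²).
State is unnormalized: ∫|φ|² dx = 0.097345, and ∫φ*·(−ħ²/2m · φ'') dx = 0.12682, so ⟨T⟩ = 0.12682 / 0.097345.
⟨T⟩ = 1.3028.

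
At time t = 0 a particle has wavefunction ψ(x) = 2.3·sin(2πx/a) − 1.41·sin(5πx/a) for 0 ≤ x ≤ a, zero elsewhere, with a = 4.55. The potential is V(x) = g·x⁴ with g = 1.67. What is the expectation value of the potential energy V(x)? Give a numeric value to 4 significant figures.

151.3

⟨V⟩ = ∫ V(x)·|ψ|² dx / ∫|ψ|² dx.
On 0 ≤ x ≤ a (j ≠ l): ∫sin²(jπx/a) dx = a/2, ∫sin(jπx/a)·sin(lπx/a) dx = 0; diagonal moments ∫x·sin²(jπx/a) dx = a²/4, ∫x²·sin²(jπx/a) dx = a³·(1/6 − 1/(4j²π²)); cross terms ∫x·sin(jπx/a)·sin(lπx/a) dx = 0 for j + l even and −4jla²/(π²(j² − l²)²) for j + l odd, ∫x²·sin(jπx/a)·sin(lπx/a) dx = (−1)^(j+l)·4jla³/(π²(j² − l²)²); higher powers the same way via product-to-sum and parts.
State is unnormalized: ∫|ψ|² dx = 16.558, and ∫ψ*·V(x)·ψ dx = 2504.5, so ⟨V⟩ = 2504.5 / 16.558.
⟨V⟩ = 151.26.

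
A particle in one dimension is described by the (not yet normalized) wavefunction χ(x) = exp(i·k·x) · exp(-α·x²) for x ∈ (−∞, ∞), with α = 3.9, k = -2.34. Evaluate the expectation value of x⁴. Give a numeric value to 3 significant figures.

⟨x⁴⟩ = ∫ x⁴·|χ|² dx / ∫|χ|² dx (integrals over the domain).
Gaussian moments: ∫x^(2j)·e^(−2αx²) dx = (2j−1)!!/(4α)^j · √(π/(2α)), odd powers integrate to 0; here √(π/(2α)) = 0.63464.
State is unnormalized: ∫|χ|² dx = 0.63464, and ∫χ*·x⁴·χ dx = 0.0078235, so ⟨x⁴⟩ = 0.0078235 / 0.63464.
⟨x⁴⟩ = 0.012327.

0.0123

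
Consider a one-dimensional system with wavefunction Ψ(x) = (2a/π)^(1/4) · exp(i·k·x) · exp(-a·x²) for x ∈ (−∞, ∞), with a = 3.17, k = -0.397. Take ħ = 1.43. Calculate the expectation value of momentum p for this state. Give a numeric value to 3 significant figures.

p Ψ = −iħ dΨ/dx; then ⟨p⟩ = ∫ Ψ*·(pΨ) dx.
Gaussian moments: ∫x^(2j)·e^(−2ax²) dx = (2j−1)!!/(4a)^j · √(π/(2a)), odd powers integrate to 0; here √(π/(2a)) = 0.70393. Derivatives: Ψ′ = (ik − 2ax)·Ψ, Ψ″ = ((ik − 2ax)² − 2a)·Ψ; the odd-in-x pieces drop out.
⟨p⟩ = -0.56771.

-0.568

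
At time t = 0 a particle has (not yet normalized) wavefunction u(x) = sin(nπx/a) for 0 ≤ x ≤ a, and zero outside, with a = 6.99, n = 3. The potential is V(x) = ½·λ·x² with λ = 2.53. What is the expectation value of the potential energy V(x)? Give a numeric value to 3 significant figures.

20.3

⟨V⟩ = ∫ V(x)·|u|² dx / ∫|u|² dx.
With sin²θ = (1 − cos2θ)/2 on 0 ≤ x ≤ a: ∫sin²(nπx/a) dx = a/2, ∫x·sin²(nπx/a) dx = a²/4, ∫x²·sin²(nπx/a) dx = a³·(1/6 − 1/(4n²π²)); higher powers xᵏ the same way, integrating xᵏ·cos(2nπx/a) by parts.
State is unnormalized: ∫|u|² dx = 3.4950, and ∫u*·V(x)·u dx = 70.790, so ⟨V⟩ = 70.790 / 3.4950.
⟨V⟩ = 20.255.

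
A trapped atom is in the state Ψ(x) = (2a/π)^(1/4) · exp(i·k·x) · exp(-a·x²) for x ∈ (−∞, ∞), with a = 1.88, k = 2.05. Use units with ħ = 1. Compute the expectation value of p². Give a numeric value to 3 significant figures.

p² Ψ = −ħ² d²Ψ/dx²; ⟨p²⟩ = −ħ² ∫ Ψ*·Ψ'' dx.
Gaussian moments: ∫x^(2j)·e^(−2ax²) dx = (2j−1)!!/(4a)^j · √(π/(2a)), odd powers integrate to 0; here √(π/(2a)) = 0.91407. Derivatives: Ψ′ = (ik − 2ax)·Ψ, Ψ″ = ((ik − 2ax)² − 2a)·Ψ; the odd-in-x pieces drop out.
⟨p²⟩ = 6.0825.

6.08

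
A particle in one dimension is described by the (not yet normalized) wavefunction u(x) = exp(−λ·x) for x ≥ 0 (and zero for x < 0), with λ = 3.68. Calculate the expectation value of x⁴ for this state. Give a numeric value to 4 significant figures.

⟨x⁴⟩ = ∫ x⁴·|u|² dx / ∫|u|² dx (integrals over the domain).
Every integrand reduces to terms xʲ·e^(−2λx) on [0, ∞); use ∫₀^∞ xʲ·e^(−2λx) dx = j!/(2λ)^(j+1).
State is unnormalized: ∫|u|² dx = 0.13587, and ∫u*·x⁴·u dx = 0.0011113, so ⟨x⁴⟩ = 0.0011113 / 0.13587.
⟨x⁴⟩ = 0.0081790.

0.008179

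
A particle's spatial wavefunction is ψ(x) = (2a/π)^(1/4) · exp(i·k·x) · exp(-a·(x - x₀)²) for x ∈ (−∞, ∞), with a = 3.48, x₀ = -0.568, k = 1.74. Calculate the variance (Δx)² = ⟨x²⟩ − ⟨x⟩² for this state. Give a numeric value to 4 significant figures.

Compute ⟨x⟩ and ⟨x²⟩ separately, then (Δx)² = ⟨x²⟩ − ⟨x⟩².
Gaussian moments (u = x − x₀): ∫u^(2j)·e^(−2au²) du = (2j−1)!!/(4a)^j · √(π/(2a)), odd powers integrate to 0; here √(π/(2a)) = 0.67185.
⟨x⟩ = -0.56800 and ⟨x²⟩ = 0.39446.
(Δx)² = 0.39446 − (-0.56800)² = 0.071839.

0.07184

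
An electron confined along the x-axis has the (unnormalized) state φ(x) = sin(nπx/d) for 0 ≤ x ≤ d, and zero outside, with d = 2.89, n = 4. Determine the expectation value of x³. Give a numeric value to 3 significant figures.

5.92

⟨x³⟩ = ∫ x³·|φ|² dx / ∫|φ|² dx (integrals over the domain).
With sin²θ = (1 − cos2θ)/2 on 0 ≤ x ≤ d: ∫sin²(nπx/d) dx = d/2, ∫x·sin²(nπx/d) dx = d²/4, ∫x²·sin²(nπx/d) dx = d³·(1/6 − 1/(4n²π²)); higher powers xᵏ the same way, integrating xᵏ·cos(2nπx/d) by parts.
State is unnormalized: ∫|φ|² dx = 1.4450, and ∫φ*·x³·φ dx = 8.5540, so ⟨x³⟩ = 8.5540 / 1.4450.
⟨x³⟩ = 5.9198.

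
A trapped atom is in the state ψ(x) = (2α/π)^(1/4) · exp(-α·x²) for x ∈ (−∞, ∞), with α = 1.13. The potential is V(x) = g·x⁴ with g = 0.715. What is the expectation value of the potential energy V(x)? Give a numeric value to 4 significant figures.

0.1050

⟨V⟩ = ∫ V(x)·|ψ|² dx.
Gaussian moments: ∫x^(2j)·e^(−2αx²) dx = (2j−1)!!/(4α)^j · √(π/(2α)), odd powers integrate to 0; here √(π/(2α)) = 1.1790.
⟨V⟩ = 0.10499.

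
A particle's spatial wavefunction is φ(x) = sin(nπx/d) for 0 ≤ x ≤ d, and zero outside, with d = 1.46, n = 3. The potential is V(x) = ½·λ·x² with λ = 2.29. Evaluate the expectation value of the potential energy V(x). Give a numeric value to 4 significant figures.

⟨V⟩ = ∫ V(x)·|φ|² dx / ∫|φ|² dx.
With sin²θ = (1 − cos2θ)/2 on 0 ≤ x ≤ d: ∫sin²(nπx/d) dx = d/2, ∫x·sin²(nπx/d) dx = d²/4, ∫x²·sin²(nπx/d) dx = d³·(1/6 − 1/(4n²π²)); higher powers xᵏ the same way, integrating xᵏ·cos(2nπx/d) by parts.
State is unnormalized: ∫|φ|² dx = 0.73000, and ∫φ*·V(x)·φ dx = 0.58387, so ⟨V⟩ = 0.58387 / 0.73000.
⟨V⟩ = 0.79982.

0.7998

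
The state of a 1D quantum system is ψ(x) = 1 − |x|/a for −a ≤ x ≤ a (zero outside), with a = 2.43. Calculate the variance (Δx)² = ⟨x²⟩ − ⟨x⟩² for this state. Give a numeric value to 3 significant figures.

0.590

Compute ⟨x⟩ and ⟨x²⟩ separately, then (Δx)² = ⟨x²⟩ − ⟨x⟩².
ψ is even, so ∫ over [−a, a] = 2∫₀ᵃ with ψ = 1 − x/a there: ∫₀ᵃ (1 − x/a)² dx = a/3, ∫₀ᵃ x²(1 − x/a)² dx = a³/30, ∫₀ᵃ x⁴(1 − x/a)² dx = a⁵/105.
Normalization: ∫|ψ|² dx = 1.6200.
⟨x⟩ = 0.0000 and ⟨x²⟩ = 0.59049.
(Δx)² = 0.59049 − (0.0000)² = 0.59049.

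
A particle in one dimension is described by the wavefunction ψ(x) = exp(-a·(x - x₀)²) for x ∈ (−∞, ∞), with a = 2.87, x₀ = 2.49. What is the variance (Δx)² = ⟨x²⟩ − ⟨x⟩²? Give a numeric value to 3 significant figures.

Compute ⟨x⟩ and ⟨x²⟩ separately, then (Δx)² = ⟨x²⟩ − ⟨x⟩².
Gaussian moments (u = x − x₀): ∫u^(2j)·e^(−2au²) du = (2j−1)!!/(4a)^j · √(π/(2a)), odd powers integrate to 0; here √(π/(2a)) = 0.73981.
Normalization: ∫|ψ|² dx = 0.73981.
⟨x⟩ = 2.4900 and ⟨x²⟩ = 6.2872.
(Δx)² = 6.2872 − (2.4900)² = 0.087108.

0.0871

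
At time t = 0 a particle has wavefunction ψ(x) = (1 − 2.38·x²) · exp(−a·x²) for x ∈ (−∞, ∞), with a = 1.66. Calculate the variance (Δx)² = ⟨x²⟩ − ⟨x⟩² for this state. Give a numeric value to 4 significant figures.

0.1749

Compute ⟨x⟩ and ⟨x²⟩ separately, then (Δx)² = ⟨x²⟩ − ⟨x⟩².
Expand each integrand as polynomial × e^(−2ax²) and use ∫x^(2j)·e^(−2ax²) dx = (2j−1)!!/(4a)^j · √(π/(2a)), odd powers → 0; here √(π/(2a)) = 0.97276.
Normalization: ∫|ψ|² dx = 0.65035.
⟨x⟩ = 0.0000 and ⟨x²⟩ = 0.17492.
(Δx)² = 0.17492 − (0.0000)² = 0.17492.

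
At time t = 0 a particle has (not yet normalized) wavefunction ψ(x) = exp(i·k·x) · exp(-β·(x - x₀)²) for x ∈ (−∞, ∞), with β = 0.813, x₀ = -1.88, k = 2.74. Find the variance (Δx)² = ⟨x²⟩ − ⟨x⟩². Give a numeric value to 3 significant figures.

Compute ⟨x⟩ and ⟨x²⟩ separately, then (Δx)² = ⟨x²⟩ − ⟨x⟩².
Gaussian moments (u = x − x₀): ∫u^(2j)·e^(−2βu²) du = (2j−1)!!/(4β)^j · √(π/(2β)), odd powers integrate to 0; here √(π/(2β)) = 1.3900.
Normalization: ∫|ψ|² dx = 1.3900.
⟨x⟩ = -1.8800 and ⟨x²⟩ = 3.8419.
(Δx)² = 3.8419 − (-1.8800)² = 0.30750.

0.308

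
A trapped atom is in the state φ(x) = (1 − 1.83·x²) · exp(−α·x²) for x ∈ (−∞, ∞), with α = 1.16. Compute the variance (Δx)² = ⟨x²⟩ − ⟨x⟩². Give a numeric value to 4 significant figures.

Compute ⟨x⟩ and ⟨x²⟩ separately, then (Δx)² = ⟨x²⟩ − ⟨x⟩².
Expand each integrand as polynomial × e^(−2αx²) and use ∫x^(2j)·e^(−2αx²) dx = (2j−1)!!/(4α)^j · √(π/(2α)), odd powers → 0; here √(π/(2α)) = 1.1637.
Normalization: ∫|φ|² dx = 0.78880.
⟨x⟩ = 0.0000 and ⟨x²⟩ = 0.30740.
(Δx)² = 0.30740 − (0.0000)² = 0.30740.

0.3074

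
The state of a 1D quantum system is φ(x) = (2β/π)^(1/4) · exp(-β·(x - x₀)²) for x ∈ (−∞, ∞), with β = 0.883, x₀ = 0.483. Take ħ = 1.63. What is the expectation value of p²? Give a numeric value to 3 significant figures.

p² φ = −ħ² d²φ/dx²; ⟨p²⟩ = −ħ² ∫ φ*·φ'' dx.
Gaussian moments (u = x − x₀): ∫u^(2j)·e^(−2βu²) du = (2j−1)!!/(4β)^j · √(π/(2β)), odd powers integrate to 0; here √(π/(2β)) = 1.3338. Derivatives: d/dx e^(−βu²) = −2βu·e^(−βu²), d²/dx² e^(−βu²) = (4β²u² − 2β)·e^(−βu²).
⟨p²⟩ = 2.3460.

2.35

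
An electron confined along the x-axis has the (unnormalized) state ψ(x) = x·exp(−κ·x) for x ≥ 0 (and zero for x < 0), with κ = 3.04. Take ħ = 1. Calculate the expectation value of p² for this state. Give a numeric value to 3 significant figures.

9.24

p² ψ = −ħ² d²ψ/dx²; ⟨p²⟩ = −ħ² ∫ ψ*·ψ'' dx / ∫|ψ|² dx.
Differentiate x·exp(−κ·x) with the product rule; every integrand then reduces to terms xʲ·e^(−2κx) on [0, ∞), with ∫₀^∞ xʲ·e^(−2κx) dx = j!/(2κ)^(j+1).
State is unnormalized: ∫|ψ|² dx = 0.0088986, and ∫ψ*·(−ħ² ψ'') dx = 0.082237, so ⟨p²⟩ = 0.082237 / 0.0088986.
⟨p²⟩ = 9.2416.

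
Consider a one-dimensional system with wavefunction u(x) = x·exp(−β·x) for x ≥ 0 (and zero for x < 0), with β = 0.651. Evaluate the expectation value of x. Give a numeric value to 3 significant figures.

2.30

⟨x⟩ = ∫ x·|u|² dx / ∫|u|² dx (integrals over the domain).
Every integrand reduces to terms xʲ·e^(−2βx) on [0, ∞); use ∫₀^∞ xʲ·e^(−2βx) dx = j!/(2β)^(j+1).
State is unnormalized: ∫|u|² dx = 0.90614, and ∫u*·x·u dx = 2.0879, so ⟨x⟩ = 2.0879 / 0.90614.
⟨x⟩ = 2.3041.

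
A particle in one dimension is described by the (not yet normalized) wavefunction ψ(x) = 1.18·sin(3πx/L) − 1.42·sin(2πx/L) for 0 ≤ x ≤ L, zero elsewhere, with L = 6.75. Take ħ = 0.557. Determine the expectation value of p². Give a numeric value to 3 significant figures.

0.406

p² ψ = −ħ² d²ψ/dx²; ⟨p²⟩ = −ħ² ∫ ψ*·ψ'' dx / ∫|ψ|² dx.
d²/dx² sin(jπx/L) = −(jπ/L)²·sin(jπx/L); on 0 ≤ x ≤ L, ∫sin²(jπx/L) dx = L/2 and ∫sin(jπx/L)·sin(lπx/L) dx = 0 for j ≠ l, so only diagonal terms survive in ∫|ψ|² and ∫ψ·ψ″; ∫ψ·ψ′ dx = [ψ²/2] between the walls = 0.
State is unnormalized: ∫|ψ|² dx = 11.505, and ∫ψ*·(−ħ² ψ'') dx = 4.6718, so ⟨p²⟩ = 4.6718 / 11.505.
⟨p²⟩ = 0.40608.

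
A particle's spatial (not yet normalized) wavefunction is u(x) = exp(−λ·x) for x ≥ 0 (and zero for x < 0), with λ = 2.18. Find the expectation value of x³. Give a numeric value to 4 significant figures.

⟨x³⟩ = ∫ x³·|u|² dx / ∫|u|² dx (integrals over the domain).
Every integrand reduces to terms xʲ·e^(−2λx) on [0, ∞); use ∫₀^∞ xʲ·e^(−2λx) dx = j!/(2λ)^(j+1).
State is unnormalized: ∫|u|² dx = 0.22936, and ∫u*·x³·u dx = 0.016604, so ⟨x³⟩ = 0.016604 / 0.22936.
⟨x³⟩ = 0.072392.

0.07239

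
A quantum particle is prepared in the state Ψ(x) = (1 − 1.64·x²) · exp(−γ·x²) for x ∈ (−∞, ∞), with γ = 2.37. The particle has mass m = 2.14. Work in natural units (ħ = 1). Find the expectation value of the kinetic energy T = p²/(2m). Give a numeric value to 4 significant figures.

1.158

T = −(ħ²/2m) d²/dx², so ⟨T⟩ = −(ħ²/2m) ∫ Ψ*·Ψ'' dx / ∫|Ψ|² dx; with m = 2.14.
Expand each integrand as polynomial × e^(−2γx²) and use ∫x^(2j)·e^(−2γx²) dx = (2j−1)!!/(4γ)^j · √(π/(2γ)), odd powers → 0; here √(π/(2γ)) = 0.81412. Differentiate with the product rule, d/dx e^(−γx²) = −2γx·e^(−γx²).
State is unnormalized: ∫|Ψ|² dx = 0.60553, and ∫Ψ*·(−ħ²/2m · Ψ'') dx = 0.70122, so ⟨T⟩ = 0.70122 / 0.60553.
⟨T⟩ = 1.1580.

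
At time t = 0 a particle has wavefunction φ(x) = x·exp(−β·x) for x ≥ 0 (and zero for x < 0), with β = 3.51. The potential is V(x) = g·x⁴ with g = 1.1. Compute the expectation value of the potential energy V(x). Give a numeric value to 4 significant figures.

⟨V⟩ = ∫ V(x)·|φ|² dx / ∫|φ|² dx.
Every integrand reduces to terms xʲ·e^(−2βx) on [0, ∞); use ∫₀^∞ xʲ·e^(−2βx) dx = j!/(2β)^(j+1).
State is unnormalized: ∫|φ|² dx = 0.0057812, and ∫φ*·V(x)·φ dx = 0.00094268, so ⟨V⟩ = 0.00094268 / 0.0057812.
⟨V⟩ = 0.16306.

0.1631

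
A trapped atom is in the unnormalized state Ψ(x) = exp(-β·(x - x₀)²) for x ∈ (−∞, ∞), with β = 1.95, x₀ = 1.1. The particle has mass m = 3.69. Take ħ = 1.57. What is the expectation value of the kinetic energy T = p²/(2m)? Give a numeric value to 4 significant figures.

T = −(ħ²/2m) d²/dx², so ⟨T⟩ = −(ħ²/2m) ∫ Ψ*·Ψ'' dx / ∫|Ψ|² dx; with m = 3.69.
Gaussian moments (u = x − x₀): ∫u^(2j)·e^(−2βu²) du = (2j−1)!!/(4β)^j · √(π/(2β)), odd powers integrate to 0; here √(π/(2β)) = 0.89752. Derivatives: d/dx e^(−βu²) = −2βu·e^(−βu²), d²/dx² e^(−βu²) = (4β²u² − 2β)·e^(−βu²).
State is unnormalized: ∫|Ψ|² dx = 0.89752, and ∫Ψ*·(−ħ²/2m · Ψ'') dx = 0.58455, so ⟨T⟩ = 0.58455 / 0.89752.
⟨T⟩ = 0.65129.

0.6513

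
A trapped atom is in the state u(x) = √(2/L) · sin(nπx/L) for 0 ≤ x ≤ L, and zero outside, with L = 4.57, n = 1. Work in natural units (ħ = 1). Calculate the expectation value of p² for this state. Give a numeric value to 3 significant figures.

p² u = −ħ² d²u/dx²; ⟨p²⟩ = −ħ² ∫ u*·u'' dx.
d/dx sin(nπx/L) = (nπ/L)·cos(nπx/L) and d²/dx² sin(nπx/L) = −(nπ/L)²·sin(nπx/L); on 0 ≤ x ≤ L, ∫sin²(nπx/L) dx = L/2 and ∫sin(nπx/L)·cos(nπx/L) dx = 0.
⟨p²⟩ = 0.47257.

0.473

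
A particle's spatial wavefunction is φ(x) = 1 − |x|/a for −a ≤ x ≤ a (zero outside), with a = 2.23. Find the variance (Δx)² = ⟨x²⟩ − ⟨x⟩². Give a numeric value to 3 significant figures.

0.497

Compute ⟨x⟩ and ⟨x²⟩ separately, then (Δx)² = ⟨x²⟩ − ⟨x⟩².
φ is even, so ∫ over [−a, a] = 2∫₀ᵃ with φ = 1 − x/a there: ∫₀ᵃ (1 − x/a)² dx = a/3, ∫₀ᵃ x²(1 − x/a)² dx = a³/30, ∫₀ᵃ x⁴(1 − x/a)² dx = a⁵/105.
Normalization: ∫|φ|² dx = 1.4867.
⟨x⟩ = 0.0000 and ⟨x²⟩ = 0.49729.
(Δx)² = 0.49729 − (0.0000)² = 0.49729.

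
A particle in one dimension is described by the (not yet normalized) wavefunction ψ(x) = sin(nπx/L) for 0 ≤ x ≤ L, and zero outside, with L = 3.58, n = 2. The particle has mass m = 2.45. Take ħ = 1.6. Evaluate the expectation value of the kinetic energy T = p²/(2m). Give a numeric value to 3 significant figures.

T = −(ħ²/2m) d²/dx², so ⟨T⟩ = −(ħ²/2m) ∫ ψ*·ψ'' dx / ∫|ψ|² dx; with m = 2.45.
d/dx sin(nπx/L) = (nπ/L)·cos(nπx/L) and d²/dx² sin(nπx/L) = −(nπ/L)²·sin(nπx/L); on 0 ≤ x ≤ L, ∫sin²(nπx/L) dx = L/2 and ∫sin(nπx/L)·cos(nπx/L) dx = 0.
State is unnormalized: ∫|ψ|² dx = 1.7900, and ∫ψ*·(−ħ²/2m · ψ'') dx = 2.8807, so ⟨T⟩ = 2.8807 / 1.7900.
⟨T⟩ = 1.6093.

1.61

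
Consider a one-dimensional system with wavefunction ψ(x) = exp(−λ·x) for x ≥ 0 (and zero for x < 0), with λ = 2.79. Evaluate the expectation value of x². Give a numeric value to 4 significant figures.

0.06423

⟨x²⟩ = ∫ x²·|ψ|² dx / ∫|ψ|² dx (integrals over the domain).
Every integrand reduces to terms xʲ·e^(−2λx) on [0, ∞); use ∫₀^∞ xʲ·e^(−2λx) dx = j!/(2λ)^(j+1).
State is unnormalized: ∫|ψ|² dx = 0.17921, and ∫ψ*·x²·ψ dx = 0.011511, so ⟨x²⟩ = 0.011511 / 0.17921.
⟨x²⟩ = 0.064234.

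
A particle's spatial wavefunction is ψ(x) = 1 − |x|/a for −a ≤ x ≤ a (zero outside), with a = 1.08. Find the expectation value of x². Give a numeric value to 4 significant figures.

⟨x²⟩ = ∫ x²·|ψ|² dx / ∫|ψ|² dx (integrals over the domain).
ψ is even, so ∫ over [−a, a] = 2∫₀ᵃ with ψ = 1 − x/a there: ∫₀ᵃ (1 − x/a)² dx = a/3, ∫₀ᵃ x²(1 − x/a)² dx = a³/30, ∫₀ᵃ x⁴(1 − x/a)² dx = a⁵/105.
State is unnormalized: ∫|ψ|² dx = 0.72000, and ∫ψ*·x²·ψ dx = 0.083981, so ⟨x²⟩ = 0.083981 / 0.72000.
⟨x²⟩ = 0.11664.

0.1166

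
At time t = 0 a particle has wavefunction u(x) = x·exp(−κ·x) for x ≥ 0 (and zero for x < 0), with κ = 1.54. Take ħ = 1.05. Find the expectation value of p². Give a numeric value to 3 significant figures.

p² u = −ħ² d²u/dx²; ⟨p²⟩ = −ħ² ∫ u*·u'' dx / ∫|u|² dx.
Differentiate x·exp(−κ·x) with the product rule; every integrand then reduces to terms xʲ·e^(−2κx) on [0, ∞), with ∫₀^∞ xʲ·e^(−2κx) dx = j!/(2κ)^(j+1).
State is unnormalized: ∫|u|² dx = 0.068451, and ∫u*·(−ħ² u'') dx = 0.17898, so ⟨p²⟩ = 0.17898 / 0.068451.
⟨p²⟩ = 2.6147.

2.61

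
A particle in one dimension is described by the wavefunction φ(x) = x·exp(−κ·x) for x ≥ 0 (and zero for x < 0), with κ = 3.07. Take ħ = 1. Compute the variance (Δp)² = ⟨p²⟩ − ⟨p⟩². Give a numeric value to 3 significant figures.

Compute ⟨p⟩ and ⟨p²⟩ separately; (Δp)² = ⟨p²⟩ − ⟨p⟩².
Differentiate x·exp(−κ·x) with the product rule; every integrand then reduces to terms xʲ·e^(−2κx) on [0, ∞), with ∫₀^∞ xʲ·e^(−2κx) dx = j!/(2κ)^(j+1).
Normalization: ∫|φ|² dx = 0.0086402.
⟨p⟩ = 0.0000 and ⟨p²⟩ = 9.4249.
(Δp)² = 9.4249 − (0.0000)² = 9.4249.

9.42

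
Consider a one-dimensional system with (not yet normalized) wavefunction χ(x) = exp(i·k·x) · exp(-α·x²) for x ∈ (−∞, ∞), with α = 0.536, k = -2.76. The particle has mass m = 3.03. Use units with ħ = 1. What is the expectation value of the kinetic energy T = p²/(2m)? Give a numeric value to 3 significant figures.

T = −(ħ²/2m) d²/dx², so ⟨T⟩ = −(ħ²/2m) ∫ χ*·χ'' dx / ∫|χ|² dx; with m = 3.03.
Gaussian moments: ∫x^(2j)·e^(−2αx²) dx = (2j−1)!!/(4α)^j · √(π/(2α)), odd powers integrate to 0; here √(π/(2α)) = 1.7119. Derivatives: χ′ = (ik − 2αx)·χ, χ″ = ((ik − 2αx)² − 2α)·χ; the odd-in-x pieces drop out.
State is unnormalized: ∫|χ|² dx = 1.7119, and ∫χ*·(−ħ²/2m · χ'') dx = 2.3033, so ⟨T⟩ = 2.3033 / 1.7119.
⟨T⟩ = 1.3455.

1.35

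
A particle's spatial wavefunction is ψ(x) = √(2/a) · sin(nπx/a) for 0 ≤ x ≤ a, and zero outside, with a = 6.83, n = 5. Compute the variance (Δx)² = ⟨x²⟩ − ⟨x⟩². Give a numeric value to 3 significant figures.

Compute ⟨x⟩ and ⟨x²⟩ separately, then (Δx)² = ⟨x²⟩ − ⟨x⟩².
With sin²θ = (1 − cos2θ)/2 on 0 ≤ x ≤ a: ∫sin²(nπx/a) dx = a/2, ∫x·sin²(nπx/a) dx = a²/4, ∫x²·sin²(nπx/a) dx = a³·(1/6 − 1/(4n²π²)); higher powers xᵏ the same way, integrating xᵏ·cos(2nπx/a) by parts.
⟨x⟩ = 3.4150 and ⟨x²⟩ = 15.455.
(Δx)² = 15.455 − (3.4150)² = 3.7929.

3.79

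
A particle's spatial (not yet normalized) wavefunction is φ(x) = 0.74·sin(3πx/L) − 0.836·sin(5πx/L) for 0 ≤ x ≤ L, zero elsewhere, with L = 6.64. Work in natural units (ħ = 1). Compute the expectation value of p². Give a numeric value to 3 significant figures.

4.02

p² φ = −ħ² d²φ/dx²; ⟨p²⟩ = −ħ² ∫ φ*·φ'' dx / ∫|φ|² dx.
d²/dx² sin(jπx/L) = −(jπ/L)²·sin(jπx/L); on 0 ≤ x ≤ L, ∫sin²(jπx/L) dx = L/2 and ∫sin(jπx/L)·sin(lπx/L) dx = 0 for j ≠ l, so only diagonal terms survive in ∫|φ|² and ∫φ·φ″; ∫φ·φ′ dx = [φ²/2] between the walls = 0.
State is unnormalized: ∫|φ|² dx = 4.1384, and ∫φ*·(−ħ² φ'') dx = 16.648, so ⟨p²⟩ = 16.648 / 4.1384.
⟨p²⟩ = 4.0229.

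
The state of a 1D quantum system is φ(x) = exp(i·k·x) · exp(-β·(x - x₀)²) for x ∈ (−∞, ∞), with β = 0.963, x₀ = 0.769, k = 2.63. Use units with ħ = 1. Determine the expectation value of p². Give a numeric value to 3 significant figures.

p² φ = −ħ² d²φ/dx²; ⟨p²⟩ = −ħ² ∫ φ*·φ'' dx / ∫|φ|² dx.
Gaussian moments (u = x − x₀): ∫u^(2j)·e^(−2βu²) du = (2j−1)!!/(4β)^j · √(π/(2β)), odd powers integrate to 0; here √(π/(2β)) = 1.2772. Derivatives: φ′ = (ik − 2βu)·φ, φ″ = ((ik − 2βu)² − 2β)·φ; the odd-in-u pieces drop out.
State is unnormalized: ∫|φ|² dx = 1.2772, and ∫φ*·(−ħ² φ'') dx = 10.064, so ⟨p²⟩ = 10.064 / 1.2772.
⟨p²⟩ = 7.8799.

7.88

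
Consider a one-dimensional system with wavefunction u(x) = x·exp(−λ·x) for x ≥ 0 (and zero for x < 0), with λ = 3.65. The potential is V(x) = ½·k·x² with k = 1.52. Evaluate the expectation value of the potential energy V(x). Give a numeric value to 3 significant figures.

⟨V⟩ = ∫ V(x)·|u|² dx / ∫|u|² dx.
Every integrand reduces to terms xʲ·e^(−2λx) on [0, ∞); use ∫₀^∞ xʲ·e^(−2λx) dx = j!/(2λ)^(j+1).
State is unnormalized: ∫|u|² dx = 0.0051412, and ∫u*·V(x)·u dx = 0.00087985, so ⟨V⟩ = 0.00087985 / 0.0051412.
⟨V⟩ = 0.17114.

0.171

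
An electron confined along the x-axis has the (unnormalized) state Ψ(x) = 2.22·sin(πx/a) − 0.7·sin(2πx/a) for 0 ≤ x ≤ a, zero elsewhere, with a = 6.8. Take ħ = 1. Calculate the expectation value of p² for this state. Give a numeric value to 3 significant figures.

p² Ψ = −ħ² d²Ψ/dx²; ⟨p²⟩ = −ħ² ∫ Ψ*·Ψ'' dx / ∫|Ψ|² dx.
d²/dx² sin(jπx/a) = −(jπ/a)²·sin(jπx/a); on 0 ≤ x ≤ a, ∫sin²(jπx/a) dx = a/2 and ∫sin(jπx/a)·sin(lπx/a) dx = 0 for j ≠ l, so only diagonal terms survive in ∫|Ψ|² and ∫Ψ·Ψ″; ∫Ψ·Ψ′ dx = [Ψ²/2] between the walls = 0.
State is unnormalized: ∫|Ψ|² dx = 18.423, and ∫Ψ*·(−ħ² Ψ'') dx = 4.9990, so ⟨p²⟩ = 4.9990 / 18.423.
⟨p²⟩ = 0.27135.

0.271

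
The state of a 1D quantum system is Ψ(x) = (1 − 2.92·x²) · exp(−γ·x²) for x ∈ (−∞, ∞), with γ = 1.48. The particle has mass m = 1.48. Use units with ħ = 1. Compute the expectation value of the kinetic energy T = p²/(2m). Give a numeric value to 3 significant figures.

T = −(ħ²/2m) d²/dx², so ⟨T⟩ = −(ħ²/2m) ∫ Ψ*·Ψ'' dx / ∫|Ψ|² dx; with m = 1.48.
Expand each integrand as polynomial × e^(−2γx²) and use ∫x^(2j)·e^(−2γx²) dx = (2j−1)!!/(4γ)^j · √(π/(2γ)), odd powers → 0; here √(π/(2γ)) = 1.0302. Differentiate with the product rule, d/dx e^(−γx²) = −2γx·e^(−γx²).
State is unnormalized: ∫|Ψ|² dx = 0.76584, and ∫Ψ*·(−ħ²/2m · Ψ'') dx = 1.9005, so ⟨T⟩ = 1.9005 / 0.76584.
⟨T⟩ = 2.4816.

2.48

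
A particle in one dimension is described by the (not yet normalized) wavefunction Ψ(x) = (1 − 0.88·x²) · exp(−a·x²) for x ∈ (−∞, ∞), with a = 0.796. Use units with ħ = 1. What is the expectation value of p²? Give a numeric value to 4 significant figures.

p² Ψ = −ħ² d²Ψ/dx²; ⟨p²⟩ = −ħ² ∫ Ψ*·Ψ'' dx / ∫|Ψ|² dx.
Expand each integrand as polynomial × e^(−2ax²) and use ∫x^(2j)·e^(−2ax²) dx = (2j−1)!!/(4a)^j · √(π/(2a)), odd powers → 0; here √(π/(2a)) = 1.4048. Differentiate with the product rule, d/dx e^(−ax²) = −2ax·e^(−ax²).
State is unnormalized: ∫|Ψ|² dx = 0.95018, and ∫Ψ*·(−ħ² Ψ'') dx = 2.3342, so ⟨p²⟩ = 2.3342 / 0.95018.
⟨p²⟩ = 2.4566.

2.457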